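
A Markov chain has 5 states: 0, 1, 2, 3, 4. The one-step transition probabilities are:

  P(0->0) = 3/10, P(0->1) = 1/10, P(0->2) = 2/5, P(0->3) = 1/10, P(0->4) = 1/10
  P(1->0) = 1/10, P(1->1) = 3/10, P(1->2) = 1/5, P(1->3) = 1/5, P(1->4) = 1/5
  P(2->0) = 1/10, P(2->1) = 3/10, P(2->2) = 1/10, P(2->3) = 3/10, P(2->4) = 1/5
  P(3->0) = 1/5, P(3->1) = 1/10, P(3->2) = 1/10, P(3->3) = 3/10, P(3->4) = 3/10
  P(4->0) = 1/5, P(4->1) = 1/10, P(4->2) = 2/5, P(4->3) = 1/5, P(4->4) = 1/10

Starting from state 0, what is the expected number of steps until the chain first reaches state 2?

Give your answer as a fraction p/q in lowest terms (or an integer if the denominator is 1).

Let h_i = expected steps to first reach 2 from state i.
Boundary: h_2 = 0.
First-step equations for the other states:
  h_0 = 1 + 3/10*h_0 + 1/10*h_1 + 2/5*h_2 + 1/10*h_3 + 1/10*h_4
  h_1 = 1 + 1/10*h_0 + 3/10*h_1 + 1/5*h_2 + 1/5*h_3 + 1/5*h_4
  h_3 = 1 + 1/5*h_0 + 1/10*h_1 + 1/10*h_2 + 3/10*h_3 + 3/10*h_4
  h_4 = 1 + 1/5*h_0 + 1/10*h_1 + 2/5*h_2 + 1/5*h_3 + 1/10*h_4

Substituting h_2 = 0 and rearranging gives the linear system (I - Q) h = 1:
  [7/10, -1/10, -1/10, -1/10] . (h_0, h_1, h_3, h_4) = 1
  [-1/10, 7/10, -1/5, -1/5] . (h_0, h_1, h_3, h_4) = 1
  [-1/5, -1/10, 7/10, -3/10] . (h_0, h_1, h_3, h_4) = 1
  [-1/5, -1/10, -1/5, 9/10] . (h_0, h_1, h_3, h_4) = 1

Solving yields:
  h_0 = 2080/681
  h_1 = 2710/681
  h_3 = 960/227
  h_4 = 720/227

Starting state is 0, so the expected hitting time is h_0 = 2080/681.

Answer: 2080/681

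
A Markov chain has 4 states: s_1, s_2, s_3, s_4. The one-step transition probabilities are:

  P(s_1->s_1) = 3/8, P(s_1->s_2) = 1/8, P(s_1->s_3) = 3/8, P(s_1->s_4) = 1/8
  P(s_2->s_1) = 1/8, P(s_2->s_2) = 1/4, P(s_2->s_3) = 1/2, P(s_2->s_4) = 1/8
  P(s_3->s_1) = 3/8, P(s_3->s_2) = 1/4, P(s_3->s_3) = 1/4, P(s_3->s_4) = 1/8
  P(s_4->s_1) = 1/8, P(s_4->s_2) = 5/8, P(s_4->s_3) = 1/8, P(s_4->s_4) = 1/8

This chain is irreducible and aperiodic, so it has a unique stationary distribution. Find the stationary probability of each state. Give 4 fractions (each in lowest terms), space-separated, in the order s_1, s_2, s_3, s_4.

The stationary distribution satisfies pi = pi * P, i.e.:
  pi_s_1 = 3/8*pi_s_1 + 1/8*pi_s_2 + 3/8*pi_s_3 + 1/8*pi_s_4
  pi_s_2 = 1/8*pi_s_1 + 1/4*pi_s_2 + 1/4*pi_s_3 + 5/8*pi_s_4
  pi_s_3 = 3/8*pi_s_1 + 1/2*pi_s_2 + 1/4*pi_s_3 + 1/8*pi_s_4
  pi_s_4 = 1/8*pi_s_1 + 1/8*pi_s_2 + 1/8*pi_s_3 + 1/8*pi_s_4
with normalization: pi_s_1 + pi_s_2 + pi_s_3 + pi_s_4 = 1.

Using the first 3 balance equations plus normalization, the linear system A*pi = b is:
  [-5/8, 1/8, 3/8, 1/8] . pi = 0
  [1/8, -3/4, 1/4, 5/8] . pi = 0
  [3/8, 1/2, -3/4, 1/8] . pi = 0
  [1, 1, 1, 1] . pi = 1

Solving yields:
  pi_s_1 = 69/248
  pi_s_2 = 65/248
  pi_s_3 = 83/248
  pi_s_4 = 1/8

Verification (pi * P):
  69/248*3/8 + 65/248*1/8 + 83/248*3/8 + 1/8*1/8 = 69/248 = pi_s_1  (ok)
  69/248*1/8 + 65/248*1/4 + 83/248*1/4 + 1/8*5/8 = 65/248 = pi_s_2  (ok)
  69/248*3/8 + 65/248*1/2 + 83/248*1/4 + 1/8*1/8 = 83/248 = pi_s_3  (ok)
  69/248*1/8 + 65/248*1/8 + 83/248*1/8 + 1/8*1/8 = 1/8 = pi_s_4  (ok)

Answer: 69/248 65/248 83/248 1/8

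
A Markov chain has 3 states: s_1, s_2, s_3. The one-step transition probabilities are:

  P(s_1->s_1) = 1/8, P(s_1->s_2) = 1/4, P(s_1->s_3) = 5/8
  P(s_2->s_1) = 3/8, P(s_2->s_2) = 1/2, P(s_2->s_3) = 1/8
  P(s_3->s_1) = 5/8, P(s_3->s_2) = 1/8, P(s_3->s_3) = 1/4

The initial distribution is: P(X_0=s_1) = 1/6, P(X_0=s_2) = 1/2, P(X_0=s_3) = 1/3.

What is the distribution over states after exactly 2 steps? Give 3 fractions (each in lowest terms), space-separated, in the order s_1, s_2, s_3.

Answer: 1/3 29/96 35/96

Derivation:
Propagating the distribution step by step (d_{t+1} = d_t * P):
d_0 = (s_1=1/6, s_2=1/2, s_3=1/3)
  d_1[s_1] = 1/6*1/8 + 1/2*3/8 + 1/3*5/8 = 5/12
  d_1[s_2] = 1/6*1/4 + 1/2*1/2 + 1/3*1/8 = 1/3
  d_1[s_3] = 1/6*5/8 + 1/2*1/8 + 1/3*1/4 = 1/4
d_1 = (s_1=5/12, s_2=1/3, s_3=1/4)
  d_2[s_1] = 5/12*1/8 + 1/3*3/8 + 1/4*5/8 = 1/3
  d_2[s_2] = 5/12*1/4 + 1/3*1/2 + 1/4*1/8 = 29/96
  d_2[s_3] = 5/12*5/8 + 1/3*1/8 + 1/4*1/4 = 35/96
d_2 = (s_1=1/3, s_2=29/96, s_3=35/96)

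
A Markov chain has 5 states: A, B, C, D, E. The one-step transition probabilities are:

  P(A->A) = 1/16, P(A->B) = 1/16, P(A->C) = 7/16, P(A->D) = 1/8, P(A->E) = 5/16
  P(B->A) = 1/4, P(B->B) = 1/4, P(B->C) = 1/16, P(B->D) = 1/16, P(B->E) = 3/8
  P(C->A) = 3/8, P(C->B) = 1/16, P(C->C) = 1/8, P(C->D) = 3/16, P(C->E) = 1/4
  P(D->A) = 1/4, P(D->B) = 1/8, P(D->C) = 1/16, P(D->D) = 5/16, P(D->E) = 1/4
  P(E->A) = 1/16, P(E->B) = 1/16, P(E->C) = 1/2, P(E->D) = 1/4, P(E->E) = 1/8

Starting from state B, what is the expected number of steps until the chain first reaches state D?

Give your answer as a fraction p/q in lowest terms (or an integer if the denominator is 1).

Let h_i = expected steps to first reach D from state i.
Boundary: h_D = 0.
First-step equations for the other states:
  h_A = 1 + 1/16*h_A + 1/16*h_B + 7/16*h_C + 1/8*h_D + 5/16*h_E
  h_B = 1 + 1/4*h_A + 1/4*h_B + 1/16*h_C + 1/16*h_D + 3/8*h_E
  h_C = 1 + 3/8*h_A + 1/16*h_B + 1/8*h_C + 3/16*h_D + 1/4*h_E
  h_E = 1 + 1/16*h_A + 1/16*h_B + 1/2*h_C + 1/4*h_D + 1/8*h_E

Substituting h_D = 0 and rearranging gives the linear system (I - Q) h = 1:
  [15/16, -1/16, -7/16, -5/16] . (h_A, h_B, h_C, h_E) = 1
  [-1/4, 3/4, -1/16, -3/8] . (h_A, h_B, h_C, h_E) = 1
  [-3/8, -1/16, 7/8, -1/4] . (h_A, h_B, h_C, h_E) = 1
  [-1/16, -1/16, -1/2, 7/8] . (h_A, h_B, h_C, h_E) = 1

Solving yields:
  h_A = 83200/14283
  h_B = 90544/14283
  h_C = 79664/14283
  h_E = 24752/4761

Starting state is B, so the expected hitting time is h_B = 90544/14283.

Answer: 90544/14283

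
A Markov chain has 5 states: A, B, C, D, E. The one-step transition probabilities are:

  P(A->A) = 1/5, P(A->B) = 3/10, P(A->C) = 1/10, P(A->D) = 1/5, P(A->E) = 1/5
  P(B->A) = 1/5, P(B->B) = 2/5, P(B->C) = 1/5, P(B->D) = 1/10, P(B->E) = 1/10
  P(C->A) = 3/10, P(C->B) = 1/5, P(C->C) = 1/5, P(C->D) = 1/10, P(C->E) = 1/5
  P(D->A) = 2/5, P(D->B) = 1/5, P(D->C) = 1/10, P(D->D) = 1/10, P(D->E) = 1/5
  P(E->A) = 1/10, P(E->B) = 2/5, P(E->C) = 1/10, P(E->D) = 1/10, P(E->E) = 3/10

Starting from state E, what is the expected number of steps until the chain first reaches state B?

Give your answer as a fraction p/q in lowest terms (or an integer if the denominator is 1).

Answer: 870/293

Derivation:
Let h_i = expected steps to first reach B from state i.
Boundary: h_B = 0.
First-step equations for the other states:
  h_A = 1 + 1/5*h_A + 3/10*h_B + 1/10*h_C + 1/5*h_D + 1/5*h_E
  h_C = 1 + 3/10*h_A + 1/5*h_B + 1/5*h_C + 1/10*h_D + 1/5*h_E
  h_D = 1 + 2/5*h_A + 1/5*h_B + 1/10*h_C + 1/10*h_D + 1/5*h_E
  h_E = 1 + 1/10*h_A + 2/5*h_B + 1/10*h_C + 1/10*h_D + 3/10*h_E

Substituting h_B = 0 and rearranging gives the linear system (I - Q) h = 1:
  [4/5, -1/10, -1/5, -1/5] . (h_A, h_C, h_D, h_E) = 1
  [-3/10, 4/5, -1/10, -1/5] . (h_A, h_C, h_D, h_E) = 1
  [-2/5, -1/10, 9/10, -1/5] . (h_A, h_C, h_D, h_E) = 1
  [-1/10, -1/10, -1/10, 7/10] . (h_A, h_C, h_D, h_E) = 1

Solving yields:
  h_A = 990/293
  h_C = 1090/293
  h_D = 1080/293
  h_E = 870/293

Starting state is E, so the expected hitting time is h_E = 870/293.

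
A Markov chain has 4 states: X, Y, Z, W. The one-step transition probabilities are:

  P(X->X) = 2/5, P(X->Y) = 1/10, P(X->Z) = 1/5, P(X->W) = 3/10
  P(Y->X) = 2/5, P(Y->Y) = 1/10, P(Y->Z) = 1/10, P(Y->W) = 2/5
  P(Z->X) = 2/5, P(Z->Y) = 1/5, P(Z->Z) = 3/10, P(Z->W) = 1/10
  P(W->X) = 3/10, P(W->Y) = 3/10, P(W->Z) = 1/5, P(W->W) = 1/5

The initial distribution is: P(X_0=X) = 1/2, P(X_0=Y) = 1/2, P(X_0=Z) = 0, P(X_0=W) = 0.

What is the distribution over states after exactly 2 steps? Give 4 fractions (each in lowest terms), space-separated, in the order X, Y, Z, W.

Propagating the distribution step by step (d_{t+1} = d_t * P):
d_0 = (X=1/2, Y=1/2, Z=0, W=0)
  d_1[X] = 1/2*2/5 + 1/2*2/5 + 0*2/5 + 0*3/10 = 2/5
  d_1[Y] = 1/2*1/10 + 1/2*1/10 + 0*1/5 + 0*3/10 = 1/10
  d_1[Z] = 1/2*1/5 + 1/2*1/10 + 0*3/10 + 0*1/5 = 3/20
  d_1[W] = 1/2*3/10 + 1/2*2/5 + 0*1/10 + 0*1/5 = 7/20
d_1 = (X=2/5, Y=1/10, Z=3/20, W=7/20)
  d_2[X] = 2/5*2/5 + 1/10*2/5 + 3/20*2/5 + 7/20*3/10 = 73/200
  d_2[Y] = 2/5*1/10 + 1/10*1/10 + 3/20*1/5 + 7/20*3/10 = 37/200
  d_2[Z] = 2/5*1/5 + 1/10*1/10 + 3/20*3/10 + 7/20*1/5 = 41/200
  d_2[W] = 2/5*3/10 + 1/10*2/5 + 3/20*1/10 + 7/20*1/5 = 49/200
d_2 = (X=73/200, Y=37/200, Z=41/200, W=49/200)

Answer: 73/200 37/200 41/200 49/200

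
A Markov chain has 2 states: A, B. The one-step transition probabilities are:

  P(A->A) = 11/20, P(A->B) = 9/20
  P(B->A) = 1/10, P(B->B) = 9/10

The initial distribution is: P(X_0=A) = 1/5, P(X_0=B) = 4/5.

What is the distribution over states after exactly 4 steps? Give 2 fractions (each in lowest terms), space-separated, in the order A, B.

Answer: 146051/800000 653949/800000

Derivation:
Propagating the distribution step by step (d_{t+1} = d_t * P):
d_0 = (A=1/5, B=4/5)
  d_1[A] = 1/5*11/20 + 4/5*1/10 = 19/100
  d_1[B] = 1/5*9/20 + 4/5*9/10 = 81/100
d_1 = (A=19/100, B=81/100)
  d_2[A] = 19/100*11/20 + 81/100*1/10 = 371/2000
  d_2[B] = 19/100*9/20 + 81/100*9/10 = 1629/2000
d_2 = (A=371/2000, B=1629/2000)
  d_3[A] = 371/2000*11/20 + 1629/2000*1/10 = 7339/40000
  d_3[B] = 371/2000*9/20 + 1629/2000*9/10 = 32661/40000
d_3 = (A=7339/40000, B=32661/40000)
  d_4[A] = 7339/40000*11/20 + 32661/40000*1/10 = 146051/800000
  d_4[B] = 7339/40000*9/20 + 32661/40000*9/10 = 653949/800000
d_4 = (A=146051/800000, B=653949/800000)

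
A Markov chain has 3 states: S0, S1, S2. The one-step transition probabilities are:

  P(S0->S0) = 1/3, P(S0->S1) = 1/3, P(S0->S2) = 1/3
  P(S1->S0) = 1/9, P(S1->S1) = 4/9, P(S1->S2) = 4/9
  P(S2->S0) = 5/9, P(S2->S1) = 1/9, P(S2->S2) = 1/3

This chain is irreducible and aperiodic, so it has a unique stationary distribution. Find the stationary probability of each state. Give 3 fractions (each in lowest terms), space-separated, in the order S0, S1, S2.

Answer: 13/37 21/74 27/74

Derivation:
The stationary distribution satisfies pi = pi * P, i.e.:
  pi_S0 = 1/3*pi_S0 + 1/9*pi_S1 + 5/9*pi_S2
  pi_S1 = 1/3*pi_S0 + 4/9*pi_S1 + 1/9*pi_S2
  pi_S2 = 1/3*pi_S0 + 4/9*pi_S1 + 1/3*pi_S2
with normalization: pi_S0 + pi_S1 + pi_S2 = 1.

Using the first 2 balance equations plus normalization, the linear system A*pi = b is:
  [-2/3, 1/9, 5/9] . pi = 0
  [1/3, -5/9, 1/9] . pi = 0
  [1, 1, 1] . pi = 1

Solving yields:
  pi_S0 = 13/37
  pi_S1 = 21/74
  pi_S2 = 27/74

Verification (pi * P):
  13/37*1/3 + 21/74*1/9 + 27/74*5/9 = 13/37 = pi_S0  (ok)
  13/37*1/3 + 21/74*4/9 + 27/74*1/9 = 21/74 = pi_S1  (ok)
  13/37*1/3 + 21/74*4/9 + 27/74*1/3 = 27/74 = pi_S2  (ok)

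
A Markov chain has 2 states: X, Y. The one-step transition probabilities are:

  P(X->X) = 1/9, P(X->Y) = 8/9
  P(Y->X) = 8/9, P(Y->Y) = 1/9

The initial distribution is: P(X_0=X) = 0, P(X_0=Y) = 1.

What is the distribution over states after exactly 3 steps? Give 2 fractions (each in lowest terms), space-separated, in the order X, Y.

Answer: 536/729 193/729

Derivation:
Propagating the distribution step by step (d_{t+1} = d_t * P):
d_0 = (X=0, Y=1)
  d_1[X] = 0*1/9 + 1*8/9 = 8/9
  d_1[Y] = 0*8/9 + 1*1/9 = 1/9
d_1 = (X=8/9, Y=1/9)
  d_2[X] = 8/9*1/9 + 1/9*8/9 = 16/81
  d_2[Y] = 8/9*8/9 + 1/9*1/9 = 65/81
d_2 = (X=16/81, Y=65/81)
  d_3[X] = 16/81*1/9 + 65/81*8/9 = 536/729
  d_3[Y] = 16/81*8/9 + 65/81*1/9 = 193/729
d_3 = (X=536/729, Y=193/729)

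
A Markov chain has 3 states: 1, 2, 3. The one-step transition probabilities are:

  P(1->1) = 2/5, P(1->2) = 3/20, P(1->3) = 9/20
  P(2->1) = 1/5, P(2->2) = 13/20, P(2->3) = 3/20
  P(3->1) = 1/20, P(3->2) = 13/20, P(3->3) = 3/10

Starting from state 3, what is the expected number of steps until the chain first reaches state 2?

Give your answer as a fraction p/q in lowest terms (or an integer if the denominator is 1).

Answer: 260/159

Derivation:
Let h_i = expected steps to first reach 2 from state i.
Boundary: h_2 = 0.
First-step equations for the other states:
  h_1 = 1 + 2/5*h_1 + 3/20*h_2 + 9/20*h_3
  h_3 = 1 + 1/20*h_1 + 13/20*h_2 + 3/10*h_3

Substituting h_2 = 0 and rearranging gives the linear system (I - Q) h = 1:
  [3/5, -9/20] . (h_1, h_3) = 1
  [-1/20, 7/10] . (h_1, h_3) = 1

Solving yields:
  h_1 = 460/159
  h_3 = 260/159

Starting state is 3, so the expected hitting time is h_3 = 260/159.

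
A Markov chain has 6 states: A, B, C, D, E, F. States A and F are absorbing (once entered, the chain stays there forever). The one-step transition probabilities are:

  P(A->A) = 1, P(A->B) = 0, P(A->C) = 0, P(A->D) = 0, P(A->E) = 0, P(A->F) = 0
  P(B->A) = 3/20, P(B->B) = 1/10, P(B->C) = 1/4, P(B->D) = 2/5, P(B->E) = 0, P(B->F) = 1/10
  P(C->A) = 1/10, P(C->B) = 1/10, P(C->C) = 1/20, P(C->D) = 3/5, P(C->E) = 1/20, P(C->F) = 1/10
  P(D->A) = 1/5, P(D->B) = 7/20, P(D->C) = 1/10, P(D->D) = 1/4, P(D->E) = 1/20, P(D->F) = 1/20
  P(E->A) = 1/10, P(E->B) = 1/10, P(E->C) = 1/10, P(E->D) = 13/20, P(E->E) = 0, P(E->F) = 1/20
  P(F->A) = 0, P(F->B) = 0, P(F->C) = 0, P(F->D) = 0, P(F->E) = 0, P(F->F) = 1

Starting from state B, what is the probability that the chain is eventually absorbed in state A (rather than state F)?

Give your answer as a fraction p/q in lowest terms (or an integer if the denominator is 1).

Answer: 35983/53903

Derivation:
Let a_i = P(absorbed in A | start in state i).
Boundary conditions: a_A = 1, a_F = 0.
For each transient state i, a_i = sum_j P(i->j) * a_j:
  a_B = 3/20*a_A + 1/10*a_B + 1/4*a_C + 2/5*a_D + 0*a_E + 1/10*a_F
  a_C = 1/10*a_A + 1/10*a_B + 1/20*a_C + 3/5*a_D + 1/20*a_E + 1/10*a_F
  a_D = 1/5*a_A + 7/20*a_B + 1/10*a_C + 1/4*a_D + 1/20*a_E + 1/20*a_F
  a_E = 1/10*a_A + 1/10*a_B + 1/10*a_C + 13/20*a_D + 0*a_E + 1/20*a_F

Substituting a_A = 1 and a_F = 0, rearrange to (I - Q) a = r where r[i] = P(i -> A):
  [9/10, -1/4, -2/5, 0] . (a_B, a_C, a_D, a_E) = 3/20
  [-1/10, 19/20, -3/5, -1/20] . (a_B, a_C, a_D, a_E) = 1/10
  [-7/20, -1/10, 3/4, -1/20] . (a_B, a_C, a_D, a_E) = 1/5
  [-1/10, -1/10, -13/20, 1] . (a_B, a_C, a_D, a_E) = 1/10

Solving yields:
  a_B = 35983/53903
  a_C = 35709/53903
  a_D = 38430/53903
  a_E = 37539/53903

Starting state is B, so the absorption probability is a_B = 35983/53903.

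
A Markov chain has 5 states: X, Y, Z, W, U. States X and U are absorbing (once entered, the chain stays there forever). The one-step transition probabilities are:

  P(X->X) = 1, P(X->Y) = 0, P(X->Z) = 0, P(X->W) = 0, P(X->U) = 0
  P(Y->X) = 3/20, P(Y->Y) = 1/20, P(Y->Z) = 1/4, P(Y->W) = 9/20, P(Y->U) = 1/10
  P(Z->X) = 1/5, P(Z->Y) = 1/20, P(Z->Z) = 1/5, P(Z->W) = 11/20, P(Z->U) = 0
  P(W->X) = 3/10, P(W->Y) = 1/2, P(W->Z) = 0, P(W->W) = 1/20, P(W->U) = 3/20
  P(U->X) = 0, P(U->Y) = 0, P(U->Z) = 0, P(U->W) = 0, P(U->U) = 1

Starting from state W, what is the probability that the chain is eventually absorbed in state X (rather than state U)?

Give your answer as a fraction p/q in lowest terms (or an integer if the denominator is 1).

Answer: 2474/3691

Derivation:
Let a_i = P(absorbed in X | start in state i).
Boundary conditions: a_X = 1, a_U = 0.
For each transient state i, a_i = sum_j P(i->j) * a_j:
  a_Y = 3/20*a_X + 1/20*a_Y + 1/4*a_Z + 9/20*a_W + 1/10*a_U
  a_Z = 1/5*a_X + 1/20*a_Y + 1/5*a_Z + 11/20*a_W + 0*a_U
  a_W = 3/10*a_X + 1/2*a_Y + 0*a_Z + 1/20*a_W + 3/20*a_U

Substituting a_X = 1 and a_U = 0, rearrange to (I - Q) a = r where r[i] = P(i -> X):
  [19/20, -1/4, -9/20] . (a_Y, a_Z, a_W) = 3/20
  [-1/20, 4/5, -11/20] . (a_Y, a_Z, a_W) = 1/5
  [-1/2, 0, 19/20] . (a_Y, a_Z, a_W) = 3/10

Solving yields:
  a_Y = 2486/3691
  a_Z = 2779/3691
  a_W = 2474/3691

Starting state is W, so the absorption probability is a_W = 2474/3691.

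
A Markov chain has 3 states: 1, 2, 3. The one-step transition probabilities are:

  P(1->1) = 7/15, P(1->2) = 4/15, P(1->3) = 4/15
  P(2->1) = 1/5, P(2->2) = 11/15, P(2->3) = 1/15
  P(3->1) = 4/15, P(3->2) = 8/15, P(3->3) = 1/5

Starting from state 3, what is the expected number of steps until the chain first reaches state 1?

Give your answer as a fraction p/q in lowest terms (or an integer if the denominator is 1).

Let h_i = expected steps to first reach 1 from state i.
Boundary: h_1 = 0.
First-step equations for the other states:
  h_2 = 1 + 1/5*h_1 + 11/15*h_2 + 1/15*h_3
  h_3 = 1 + 4/15*h_1 + 8/15*h_2 + 1/5*h_3

Substituting h_1 = 0 and rearranging gives the linear system (I - Q) h = 1:
  [4/15, -1/15] . (h_2, h_3) = 1
  [-8/15, 4/5] . (h_2, h_3) = 1

Solving yields:
  h_2 = 39/8
  h_3 = 9/2

Starting state is 3, so the expected hitting time is h_3 = 9/2.

Answer: 9/2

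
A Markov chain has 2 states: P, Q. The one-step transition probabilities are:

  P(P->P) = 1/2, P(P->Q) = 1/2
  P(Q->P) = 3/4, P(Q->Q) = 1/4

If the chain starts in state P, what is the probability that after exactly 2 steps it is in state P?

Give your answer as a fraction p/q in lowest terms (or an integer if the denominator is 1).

Computing P^2 by repeated multiplication:
P^1 =
  P: [1/2, 1/2]
  Q: [3/4, 1/4]
P^2 =
  P: [5/8, 3/8]
  Q: [9/16, 7/16]

(P^2)[P -> P] = 5/8

Answer: 5/8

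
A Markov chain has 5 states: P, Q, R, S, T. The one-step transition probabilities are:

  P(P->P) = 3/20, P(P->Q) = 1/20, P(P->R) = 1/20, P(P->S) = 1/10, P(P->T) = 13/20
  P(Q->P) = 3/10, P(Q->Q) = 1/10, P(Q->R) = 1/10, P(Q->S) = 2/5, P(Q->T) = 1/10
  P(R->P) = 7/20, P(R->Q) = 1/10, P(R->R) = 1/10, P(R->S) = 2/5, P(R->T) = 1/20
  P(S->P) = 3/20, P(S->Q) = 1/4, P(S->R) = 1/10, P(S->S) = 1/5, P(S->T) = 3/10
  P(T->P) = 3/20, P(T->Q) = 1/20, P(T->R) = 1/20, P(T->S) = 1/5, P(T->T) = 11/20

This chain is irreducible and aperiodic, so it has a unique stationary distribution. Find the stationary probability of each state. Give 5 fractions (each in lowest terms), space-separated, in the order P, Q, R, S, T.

Answer: 720/4019 6957/68323 4740/68323 14780/68323 29606/68323

Derivation:
The stationary distribution satisfies pi = pi * P, i.e.:
  pi_P = 3/20*pi_P + 3/10*pi_Q + 7/20*pi_R + 3/20*pi_S + 3/20*pi_T
  pi_Q = 1/20*pi_P + 1/10*pi_Q + 1/10*pi_R + 1/4*pi_S + 1/20*pi_T
  pi_R = 1/20*pi_P + 1/10*pi_Q + 1/10*pi_R + 1/10*pi_S + 1/20*pi_T
  pi_S = 1/10*pi_P + 2/5*pi_Q + 2/5*pi_R + 1/5*pi_S + 1/5*pi_T
  pi_T = 13/20*pi_P + 1/10*pi_Q + 1/20*pi_R + 3/10*pi_S + 11/20*pi_T
with normalization: pi_P + pi_Q + pi_R + pi_S + pi_T = 1.

Using the first 4 balance equations plus normalization, the linear system A*pi = b is:
  [-17/20, 3/10, 7/20, 3/20, 3/20] . pi = 0
  [1/20, -9/10, 1/10, 1/4, 1/20] . pi = 0
  [1/20, 1/10, -9/10, 1/10, 1/20] . pi = 0
  [1/10, 2/5, 2/5, -4/5, 1/5] . pi = 0
  [1, 1, 1, 1, 1] . pi = 1

Solving yields:
  pi_P = 720/4019
  pi_Q = 6957/68323
  pi_R = 4740/68323
  pi_S = 14780/68323
  pi_T = 29606/68323

Verification (pi * P):
  720/4019*3/20 + 6957/68323*3/10 + 4740/68323*7/20 + 14780/68323*3/20 + 29606/68323*3/20 = 720/4019 = pi_P  (ok)
  720/4019*1/20 + 6957/68323*1/10 + 4740/68323*1/10 + 14780/68323*1/4 + 29606/68323*1/20 = 6957/68323 = pi_Q  (ok)
  720/4019*1/20 + 6957/68323*1/10 + 4740/68323*1/10 + 14780/68323*1/10 + 29606/68323*1/20 = 4740/68323 = pi_R  (ok)
  720/4019*1/10 + 6957/68323*2/5 + 4740/68323*2/5 + 14780/68323*1/5 + 29606/68323*1/5 = 14780/68323 = pi_S  (ok)
  720/4019*13/20 + 6957/68323*1/10 + 4740/68323*1/20 + 14780/68323*3/10 + 29606/68323*11/20 = 29606/68323 = pi_T  (ok)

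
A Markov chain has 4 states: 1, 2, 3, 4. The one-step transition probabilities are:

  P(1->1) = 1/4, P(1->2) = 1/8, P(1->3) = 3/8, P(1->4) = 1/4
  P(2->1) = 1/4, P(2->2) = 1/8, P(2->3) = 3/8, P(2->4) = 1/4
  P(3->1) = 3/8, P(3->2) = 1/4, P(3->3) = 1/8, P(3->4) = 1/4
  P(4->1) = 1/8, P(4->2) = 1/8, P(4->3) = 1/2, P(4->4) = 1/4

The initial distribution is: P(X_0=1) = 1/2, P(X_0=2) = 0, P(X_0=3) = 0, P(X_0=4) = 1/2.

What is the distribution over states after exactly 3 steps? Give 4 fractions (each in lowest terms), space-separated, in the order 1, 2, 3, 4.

Answer: 131/512 83/512 85/256 1/4

Derivation:
Propagating the distribution step by step (d_{t+1} = d_t * P):
d_0 = (1=1/2, 2=0, 3=0, 4=1/2)
  d_1[1] = 1/2*1/4 + 0*1/4 + 0*3/8 + 1/2*1/8 = 3/16
  d_1[2] = 1/2*1/8 + 0*1/8 + 0*1/4 + 1/2*1/8 = 1/8
  d_1[3] = 1/2*3/8 + 0*3/8 + 0*1/8 + 1/2*1/2 = 7/16
  d_1[4] = 1/2*1/4 + 0*1/4 + 0*1/4 + 1/2*1/4 = 1/4
d_1 = (1=3/16, 2=1/8, 3=7/16, 4=1/4)
  d_2[1] = 3/16*1/4 + 1/8*1/4 + 7/16*3/8 + 1/4*1/8 = 35/128
  d_2[2] = 3/16*1/8 + 1/8*1/8 + 7/16*1/4 + 1/4*1/8 = 23/128
  d_2[3] = 3/16*3/8 + 1/8*3/8 + 7/16*1/8 + 1/4*1/2 = 19/64
  d_2[4] = 3/16*1/4 + 1/8*1/4 + 7/16*1/4 + 1/4*1/4 = 1/4
d_2 = (1=35/128, 2=23/128, 3=19/64, 4=1/4)
  d_3[1] = 35/128*1/4 + 23/128*1/4 + 19/64*3/8 + 1/4*1/8 = 131/512
  d_3[2] = 35/128*1/8 + 23/128*1/8 + 19/64*1/4 + 1/4*1/8 = 83/512
  d_3[3] = 35/128*3/8 + 23/128*3/8 + 19/64*1/8 + 1/4*1/2 = 85/256
  d_3[4] = 35/128*1/4 + 23/128*1/4 + 19/64*1/4 + 1/4*1/4 = 1/4
d_3 = (1=131/512, 2=83/512, 3=85/256, 4=1/4)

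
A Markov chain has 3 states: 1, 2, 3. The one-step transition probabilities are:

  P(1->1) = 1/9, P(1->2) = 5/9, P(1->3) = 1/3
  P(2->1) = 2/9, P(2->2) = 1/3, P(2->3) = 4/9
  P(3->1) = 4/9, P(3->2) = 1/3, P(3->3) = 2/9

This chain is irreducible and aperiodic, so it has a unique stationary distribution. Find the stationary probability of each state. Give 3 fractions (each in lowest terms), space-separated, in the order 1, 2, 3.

The stationary distribution satisfies pi = pi * P, i.e.:
  pi_1 = 1/9*pi_1 + 2/9*pi_2 + 4/9*pi_3
  pi_2 = 5/9*pi_1 + 1/3*pi_2 + 1/3*pi_3
  pi_3 = 1/3*pi_1 + 4/9*pi_2 + 2/9*pi_3
with normalization: pi_1 + pi_2 + pi_3 = 1.

Using the first 2 balance equations plus normalization, the linear system A*pi = b is:
  [-8/9, 2/9, 4/9] . pi = 0
  [5/9, -2/3, 1/3] . pi = 0
  [1, 1, 1] . pi = 1

Solving yields:
  pi_1 = 15/56
  pi_2 = 11/28
  pi_3 = 19/56

Verification (pi * P):
  15/56*1/9 + 11/28*2/9 + 19/56*4/9 = 15/56 = pi_1  (ok)
  15/56*5/9 + 11/28*1/3 + 19/56*1/3 = 11/28 = pi_2  (ok)
  15/56*1/3 + 11/28*4/9 + 19/56*2/9 = 19/56 = pi_3  (ok)

Answer: 15/56 11/28 19/56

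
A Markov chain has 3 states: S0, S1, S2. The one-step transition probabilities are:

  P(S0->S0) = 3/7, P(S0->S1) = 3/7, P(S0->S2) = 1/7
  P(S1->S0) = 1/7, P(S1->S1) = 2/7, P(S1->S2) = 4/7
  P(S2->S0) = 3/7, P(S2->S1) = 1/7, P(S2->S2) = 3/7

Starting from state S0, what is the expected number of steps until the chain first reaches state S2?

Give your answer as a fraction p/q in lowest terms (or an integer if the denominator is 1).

Let h_i = expected steps to first reach S2 from state i.
Boundary: h_S2 = 0.
First-step equations for the other states:
  h_S0 = 1 + 3/7*h_S0 + 3/7*h_S1 + 1/7*h_S2
  h_S1 = 1 + 1/7*h_S0 + 2/7*h_S1 + 4/7*h_S2

Substituting h_S2 = 0 and rearranging gives the linear system (I - Q) h = 1:
  [4/7, -3/7] . (h_S0, h_S1) = 1
  [-1/7, 5/7] . (h_S0, h_S1) = 1

Solving yields:
  h_S0 = 56/17
  h_S1 = 35/17

Starting state is S0, so the expected hitting time is h_S0 = 56/17.

Answer: 56/17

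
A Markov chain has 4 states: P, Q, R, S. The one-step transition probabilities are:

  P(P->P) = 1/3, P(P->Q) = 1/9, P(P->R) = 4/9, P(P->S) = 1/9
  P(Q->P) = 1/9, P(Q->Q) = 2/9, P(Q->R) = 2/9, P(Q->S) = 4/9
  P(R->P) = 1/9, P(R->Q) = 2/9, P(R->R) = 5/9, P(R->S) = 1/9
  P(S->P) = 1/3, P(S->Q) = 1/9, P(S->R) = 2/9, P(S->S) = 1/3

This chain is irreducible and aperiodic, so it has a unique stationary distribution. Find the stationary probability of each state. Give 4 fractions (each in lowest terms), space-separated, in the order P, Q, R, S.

The stationary distribution satisfies pi = pi * P, i.e.:
  pi_P = 1/3*pi_P + 1/9*pi_Q + 1/9*pi_R + 1/3*pi_S
  pi_Q = 1/9*pi_P + 2/9*pi_Q + 2/9*pi_R + 1/9*pi_S
  pi_R = 4/9*pi_P + 2/9*pi_Q + 5/9*pi_R + 2/9*pi_S
  pi_S = 1/9*pi_P + 4/9*pi_Q + 1/9*pi_R + 1/3*pi_S
with normalization: pi_P + pi_Q + pi_R + pi_S = 1.

Using the first 3 balance equations plus normalization, the linear system A*pi = b is:
  [-2/3, 1/9, 1/9, 1/3] . pi = 0
  [1/9, -7/9, 2/9, 1/9] . pi = 0
  [4/9, 2/9, -4/9, 2/9] . pi = 0
  [1, 1, 1, 1] . pi = 1

Solving yields:
  pi_P = 8/39
  pi_Q = 41/234
  pi_R = 47/117
  pi_S = 17/78

Verification (pi * P):
  8/39*1/3 + 41/234*1/9 + 47/117*1/9 + 17/78*1/3 = 8/39 = pi_P  (ok)
  8/39*1/9 + 41/234*2/9 + 47/117*2/9 + 17/78*1/9 = 41/234 = pi_Q  (ok)
  8/39*4/9 + 41/234*2/9 + 47/117*5/9 + 17/78*2/9 = 47/117 = pi_R  (ok)
  8/39*1/9 + 41/234*4/9 + 47/117*1/9 + 17/78*1/3 = 17/78 = pi_S  (ok)

Answer: 8/39 41/234 47/117 17/78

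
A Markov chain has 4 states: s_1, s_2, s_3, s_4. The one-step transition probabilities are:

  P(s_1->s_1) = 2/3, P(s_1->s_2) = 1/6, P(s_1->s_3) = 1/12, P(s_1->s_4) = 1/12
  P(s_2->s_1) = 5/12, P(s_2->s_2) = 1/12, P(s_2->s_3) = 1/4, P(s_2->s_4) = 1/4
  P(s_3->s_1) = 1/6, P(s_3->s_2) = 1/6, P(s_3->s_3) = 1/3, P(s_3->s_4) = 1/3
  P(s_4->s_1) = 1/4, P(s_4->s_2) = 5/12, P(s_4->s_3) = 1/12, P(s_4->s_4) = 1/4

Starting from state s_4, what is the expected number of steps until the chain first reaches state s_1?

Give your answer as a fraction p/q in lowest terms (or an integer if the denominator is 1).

Answer: 450/127

Derivation:
Let h_i = expected steps to first reach s_1 from state i.
Boundary: h_s_1 = 0.
First-step equations for the other states:
  h_s_2 = 1 + 5/12*h_s_1 + 1/12*h_s_2 + 1/4*h_s_3 + 1/4*h_s_4
  h_s_3 = 1 + 1/6*h_s_1 + 1/6*h_s_2 + 1/3*h_s_3 + 1/3*h_s_4
  h_s_4 = 1 + 1/4*h_s_1 + 5/12*h_s_2 + 1/12*h_s_3 + 1/4*h_s_4

Substituting h_s_1 = 0 and rearranging gives the linear system (I - Q) h = 1:
  [11/12, -1/4, -1/4] . (h_s_2, h_s_3, h_s_4) = 1
  [-1/6, 2/3, -1/3] . (h_s_2, h_s_3, h_s_4) = 1
  [-5/12, -1/12, 3/4] . (h_s_2, h_s_3, h_s_4) = 1

Solving yields:
  h_s_2 = 402/127
  h_s_3 = 516/127
  h_s_4 = 450/127

Starting state is s_4, so the expected hitting time is h_s_4 = 450/127.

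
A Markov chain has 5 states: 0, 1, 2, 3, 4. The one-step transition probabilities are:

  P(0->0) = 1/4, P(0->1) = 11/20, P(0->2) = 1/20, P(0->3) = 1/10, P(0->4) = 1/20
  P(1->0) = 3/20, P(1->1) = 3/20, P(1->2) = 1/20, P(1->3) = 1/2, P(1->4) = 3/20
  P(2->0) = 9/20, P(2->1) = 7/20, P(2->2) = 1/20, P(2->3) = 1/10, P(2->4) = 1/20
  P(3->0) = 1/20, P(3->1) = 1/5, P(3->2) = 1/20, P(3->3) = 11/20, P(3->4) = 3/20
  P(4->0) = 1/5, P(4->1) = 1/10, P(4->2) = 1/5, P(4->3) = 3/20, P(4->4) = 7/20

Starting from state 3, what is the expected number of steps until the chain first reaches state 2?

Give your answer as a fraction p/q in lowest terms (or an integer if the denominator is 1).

Answer: 52700/3997

Derivation:
Let h_i = expected steps to first reach 2 from state i.
Boundary: h_2 = 0.
First-step equations for the other states:
  h_0 = 1 + 1/4*h_0 + 11/20*h_1 + 1/20*h_2 + 1/10*h_3 + 1/20*h_4
  h_1 = 1 + 3/20*h_0 + 3/20*h_1 + 1/20*h_2 + 1/2*h_3 + 3/20*h_4
  h_3 = 1 + 1/20*h_0 + 1/5*h_1 + 1/20*h_2 + 11/20*h_3 + 3/20*h_4
  h_4 = 1 + 1/5*h_0 + 1/10*h_1 + 1/5*h_2 + 3/20*h_3 + 7/20*h_4

Substituting h_2 = 0 and rearranging gives the linear system (I - Q) h = 1:
  [3/4, -11/20, -1/10, -1/20] . (h_0, h_1, h_3, h_4) = 1
  [-3/20, 17/20, -1/2, -3/20] . (h_0, h_1, h_3, h_4) = 1
  [-1/20, -1/5, 9/20, -3/20] . (h_0, h_1, h_3, h_4) = 1
  [-1/5, -1/10, -3/20, 13/20] . (h_0, h_1, h_3, h_4) = 1

Solving yields:
  h_0 = 53960/3997
  h_1 = 52820/3997
  h_3 = 52700/3997
  h_4 = 43040/3997

Starting state is 3, so the expected hitting time is h_3 = 52700/3997.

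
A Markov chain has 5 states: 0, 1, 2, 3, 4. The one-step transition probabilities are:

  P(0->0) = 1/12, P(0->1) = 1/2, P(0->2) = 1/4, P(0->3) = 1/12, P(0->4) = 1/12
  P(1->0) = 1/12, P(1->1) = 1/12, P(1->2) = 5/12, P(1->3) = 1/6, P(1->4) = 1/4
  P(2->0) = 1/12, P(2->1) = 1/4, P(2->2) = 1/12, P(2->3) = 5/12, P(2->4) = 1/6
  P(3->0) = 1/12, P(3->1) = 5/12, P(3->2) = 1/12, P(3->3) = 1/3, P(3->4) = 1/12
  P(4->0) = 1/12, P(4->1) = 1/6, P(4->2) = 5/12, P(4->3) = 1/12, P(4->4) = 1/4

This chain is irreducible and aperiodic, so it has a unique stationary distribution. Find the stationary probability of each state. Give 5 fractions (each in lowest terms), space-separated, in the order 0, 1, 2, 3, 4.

The stationary distribution satisfies pi = pi * P, i.e.:
  pi_0 = 1/12*pi_0 + 1/12*pi_1 + 1/12*pi_2 + 1/12*pi_3 + 1/12*pi_4
  pi_1 = 1/2*pi_0 + 1/12*pi_1 + 1/4*pi_2 + 5/12*pi_3 + 1/6*pi_4
  pi_2 = 1/4*pi_0 + 5/12*pi_1 + 1/12*pi_2 + 1/12*pi_3 + 5/12*pi_4
  pi_3 = 1/12*pi_0 + 1/6*pi_1 + 5/12*pi_2 + 1/3*pi_3 + 1/12*pi_4
  pi_4 = 1/12*pi_0 + 1/4*pi_1 + 1/6*pi_2 + 1/12*pi_3 + 1/4*pi_4
with normalization: pi_0 + pi_1 + pi_2 + pi_3 + pi_4 = 1.

Using the first 4 balance equations plus normalization, the linear system A*pi = b is:
  [-11/12, 1/12, 1/12, 1/12, 1/12] . pi = 0
  [1/2, -11/12, 1/4, 5/12, 1/6] . pi = 0
  [1/4, 5/12, -11/12, 1/12, 5/12] . pi = 0
  [1/12, 1/6, 5/12, -2/3, 1/12] . pi = 0
  [1, 1, 1, 1, 1] . pi = 1

Solving yields:
  pi_0 = 1/12
  pi_1 = 3113/12216
  pi_2 = 1469/6108
  pi_3 = 1003/4072
  pi_4 = 1069/6108

Verification (pi * P):
  1/12*1/12 + 3113/12216*1/12 + 1469/6108*1/12 + 1003/4072*1/12 + 1069/6108*1/12 = 1/12 = pi_0  (ok)
  1/12*1/2 + 3113/12216*1/12 + 1469/6108*1/4 + 1003/4072*5/12 + 1069/6108*1/6 = 3113/12216 = pi_1  (ok)
  1/12*1/4 + 3113/12216*5/12 + 1469/6108*1/12 + 1003/4072*1/12 + 1069/6108*5/12 = 1469/6108 = pi_2  (ok)
  1/12*1/12 + 3113/12216*1/6 + 1469/6108*5/12 + 1003/4072*1/3 + 1069/6108*1/12 = 1003/4072 = pi_3  (ok)
  1/12*1/12 + 3113/12216*1/4 + 1469/6108*1/6 + 1003/4072*1/12 + 1069/6108*1/4 = 1069/6108 = pi_4  (ok)

Answer: 1/12 3113/12216 1469/6108 1003/4072 1069/6108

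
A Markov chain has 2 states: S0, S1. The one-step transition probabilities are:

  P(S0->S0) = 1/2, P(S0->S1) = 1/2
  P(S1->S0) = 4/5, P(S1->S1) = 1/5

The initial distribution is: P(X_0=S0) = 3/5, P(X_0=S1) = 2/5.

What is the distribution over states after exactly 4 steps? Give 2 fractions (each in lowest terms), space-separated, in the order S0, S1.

Propagating the distribution step by step (d_{t+1} = d_t * P):
d_0 = (S0=3/5, S1=2/5)
  d_1[S0] = 3/5*1/2 + 2/5*4/5 = 31/50
  d_1[S1] = 3/5*1/2 + 2/5*1/5 = 19/50
d_1 = (S0=31/50, S1=19/50)
  d_2[S0] = 31/50*1/2 + 19/50*4/5 = 307/500
  d_2[S1] = 31/50*1/2 + 19/50*1/5 = 193/500
d_2 = (S0=307/500, S1=193/500)
  d_3[S0] = 307/500*1/2 + 193/500*4/5 = 3079/5000
  d_3[S1] = 307/500*1/2 + 193/500*1/5 = 1921/5000
d_3 = (S0=3079/5000, S1=1921/5000)
  d_4[S0] = 3079/5000*1/2 + 1921/5000*4/5 = 30763/50000
  d_4[S1] = 3079/5000*1/2 + 1921/5000*1/5 = 19237/50000
d_4 = (S0=30763/50000, S1=19237/50000)

Answer: 30763/50000 19237/50000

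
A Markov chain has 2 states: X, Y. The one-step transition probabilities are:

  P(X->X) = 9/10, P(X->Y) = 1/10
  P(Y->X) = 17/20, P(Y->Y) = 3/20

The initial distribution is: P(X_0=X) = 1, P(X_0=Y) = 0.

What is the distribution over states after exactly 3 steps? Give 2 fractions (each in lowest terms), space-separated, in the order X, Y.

Propagating the distribution step by step (d_{t+1} = d_t * P):
d_0 = (X=1, Y=0)
  d_1[X] = 1*9/10 + 0*17/20 = 9/10
  d_1[Y] = 1*1/10 + 0*3/20 = 1/10
d_1 = (X=9/10, Y=1/10)
  d_2[X] = 9/10*9/10 + 1/10*17/20 = 179/200
  d_2[Y] = 9/10*1/10 + 1/10*3/20 = 21/200
d_2 = (X=179/200, Y=21/200)
  d_3[X] = 179/200*9/10 + 21/200*17/20 = 3579/4000
  d_3[Y] = 179/200*1/10 + 21/200*3/20 = 421/4000
d_3 = (X=3579/4000, Y=421/4000)

Answer: 3579/4000 421/4000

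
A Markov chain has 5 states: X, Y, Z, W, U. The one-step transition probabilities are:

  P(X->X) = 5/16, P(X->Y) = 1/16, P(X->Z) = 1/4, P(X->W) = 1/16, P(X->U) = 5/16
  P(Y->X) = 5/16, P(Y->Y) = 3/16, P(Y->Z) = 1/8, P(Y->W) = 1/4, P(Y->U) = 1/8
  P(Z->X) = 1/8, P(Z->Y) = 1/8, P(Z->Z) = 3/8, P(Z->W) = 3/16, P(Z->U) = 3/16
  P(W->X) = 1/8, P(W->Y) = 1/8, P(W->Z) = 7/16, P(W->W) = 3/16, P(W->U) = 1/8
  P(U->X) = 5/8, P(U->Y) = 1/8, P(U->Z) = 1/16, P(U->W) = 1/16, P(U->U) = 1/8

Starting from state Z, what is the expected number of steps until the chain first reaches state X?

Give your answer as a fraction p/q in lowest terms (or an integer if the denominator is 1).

Let h_i = expected steps to first reach X from state i.
Boundary: h_X = 0.
First-step equations for the other states:
  h_Y = 1 + 5/16*h_X + 3/16*h_Y + 1/8*h_Z + 1/4*h_W + 1/8*h_U
  h_Z = 1 + 1/8*h_X + 1/8*h_Y + 3/8*h_Z + 3/16*h_W + 3/16*h_U
  h_W = 1 + 1/8*h_X + 1/8*h_Y + 7/16*h_Z + 3/16*h_W + 1/8*h_U
  h_U = 1 + 5/8*h_X + 1/8*h_Y + 1/16*h_Z + 1/16*h_W + 1/8*h_U

Substituting h_X = 0 and rearranging gives the linear system (I - Q) h = 1:
  [13/16, -1/8, -1/4, -1/8] . (h_Y, h_Z, h_W, h_U) = 1
  [-1/8, 5/8, -3/16, -3/16] . (h_Y, h_Z, h_W, h_U) = 1
  [-1/8, -7/16, 13/16, -1/8] . (h_Y, h_Z, h_W, h_U) = 1
  [-1/8, -1/16, -1/16, 7/8] . (h_Y, h_Z, h_W, h_U) = 1

Solving yields:
  h_Y = 211/58
  h_Z = 2025/464
  h_W = 2085/464
  h_U = 1065/464

Starting state is Z, so the expected hitting time is h_Z = 2025/464.

Answer: 2025/464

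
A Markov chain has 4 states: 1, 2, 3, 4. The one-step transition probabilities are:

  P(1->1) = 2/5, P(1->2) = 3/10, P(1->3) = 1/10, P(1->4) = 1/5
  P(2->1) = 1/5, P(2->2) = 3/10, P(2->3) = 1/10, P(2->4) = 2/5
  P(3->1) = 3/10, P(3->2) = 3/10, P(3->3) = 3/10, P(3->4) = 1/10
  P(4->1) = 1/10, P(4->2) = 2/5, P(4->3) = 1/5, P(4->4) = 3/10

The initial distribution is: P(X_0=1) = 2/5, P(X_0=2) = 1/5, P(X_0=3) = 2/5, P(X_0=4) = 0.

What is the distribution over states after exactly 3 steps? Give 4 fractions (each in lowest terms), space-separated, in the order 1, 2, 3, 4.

Propagating the distribution step by step (d_{t+1} = d_t * P):
d_0 = (1=2/5, 2=1/5, 3=2/5, 4=0)
  d_1[1] = 2/5*2/5 + 1/5*1/5 + 2/5*3/10 + 0*1/10 = 8/25
  d_1[2] = 2/5*3/10 + 1/5*3/10 + 2/5*3/10 + 0*2/5 = 3/10
  d_1[3] = 2/5*1/10 + 1/5*1/10 + 2/5*3/10 + 0*1/5 = 9/50
  d_1[4] = 2/5*1/5 + 1/5*2/5 + 2/5*1/10 + 0*3/10 = 1/5
d_1 = (1=8/25, 2=3/10, 3=9/50, 4=1/5)
  d_2[1] = 8/25*2/5 + 3/10*1/5 + 9/50*3/10 + 1/5*1/10 = 131/500
  d_2[2] = 8/25*3/10 + 3/10*3/10 + 9/50*3/10 + 1/5*2/5 = 8/25
  d_2[3] = 8/25*1/10 + 3/10*1/10 + 9/50*3/10 + 1/5*1/5 = 39/250
  d_2[4] = 8/25*1/5 + 3/10*2/5 + 9/50*1/10 + 1/5*3/10 = 131/500
d_2 = (1=131/500, 2=8/25, 3=39/250, 4=131/500)
  d_3[1] = 131/500*2/5 + 8/25*1/5 + 39/250*3/10 + 131/500*1/10 = 1209/5000
  d_3[2] = 131/500*3/10 + 8/25*3/10 + 39/250*3/10 + 131/500*2/5 = 1631/5000
  d_3[3] = 131/500*1/10 + 8/25*1/10 + 39/250*3/10 + 131/500*1/5 = 787/5000
  d_3[4] = 131/500*1/5 + 8/25*2/5 + 39/250*1/10 + 131/500*3/10 = 1373/5000
d_3 = (1=1209/5000, 2=1631/5000, 3=787/5000, 4=1373/5000)

Answer: 1209/5000 1631/5000 787/5000 1373/5000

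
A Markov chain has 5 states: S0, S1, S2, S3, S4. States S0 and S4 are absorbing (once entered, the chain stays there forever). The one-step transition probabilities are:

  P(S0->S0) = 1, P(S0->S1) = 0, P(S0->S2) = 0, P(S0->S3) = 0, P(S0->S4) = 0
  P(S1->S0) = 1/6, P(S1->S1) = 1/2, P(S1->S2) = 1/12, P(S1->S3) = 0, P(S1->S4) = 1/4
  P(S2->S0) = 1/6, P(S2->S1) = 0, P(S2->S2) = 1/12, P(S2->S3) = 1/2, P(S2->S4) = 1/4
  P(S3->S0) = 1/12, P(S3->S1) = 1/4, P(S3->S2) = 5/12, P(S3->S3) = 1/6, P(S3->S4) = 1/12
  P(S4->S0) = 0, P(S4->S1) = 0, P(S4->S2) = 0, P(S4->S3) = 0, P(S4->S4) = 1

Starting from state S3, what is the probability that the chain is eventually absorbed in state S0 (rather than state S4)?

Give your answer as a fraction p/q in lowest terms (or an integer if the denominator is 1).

Let a_i = P(absorbed in S0 | start in state i).
Boundary conditions: a_S0 = 1, a_S4 = 0.
For each transient state i, a_i = sum_j P(i->j) * a_j:
  a_S1 = 1/6*a_S0 + 1/2*a_S1 + 1/12*a_S2 + 0*a_S3 + 1/4*a_S4
  a_S2 = 1/6*a_S0 + 0*a_S1 + 1/12*a_S2 + 1/2*a_S3 + 1/4*a_S4
  a_S3 = 1/12*a_S0 + 1/4*a_S1 + 5/12*a_S2 + 1/6*a_S3 + 1/12*a_S4

Substituting a_S0 = 1 and a_S4 = 0, rearrange to (I - Q) a = r where r[i] = P(i -> S0):
  [1/2, -1/12, 0] . (a_S1, a_S2, a_S3) = 1/6
  [0, 11/12, -1/2] . (a_S1, a_S2, a_S3) = 1/6
  [-1/4, -5/12, 5/6] . (a_S1, a_S2, a_S3) = 1/12

Solving yields:
  a_S1 = 31/77
  a_S2 = 32/77
  a_S3 = 3/7

Starting state is S3, so the absorption probability is a_S3 = 3/7.

Answer: 3/7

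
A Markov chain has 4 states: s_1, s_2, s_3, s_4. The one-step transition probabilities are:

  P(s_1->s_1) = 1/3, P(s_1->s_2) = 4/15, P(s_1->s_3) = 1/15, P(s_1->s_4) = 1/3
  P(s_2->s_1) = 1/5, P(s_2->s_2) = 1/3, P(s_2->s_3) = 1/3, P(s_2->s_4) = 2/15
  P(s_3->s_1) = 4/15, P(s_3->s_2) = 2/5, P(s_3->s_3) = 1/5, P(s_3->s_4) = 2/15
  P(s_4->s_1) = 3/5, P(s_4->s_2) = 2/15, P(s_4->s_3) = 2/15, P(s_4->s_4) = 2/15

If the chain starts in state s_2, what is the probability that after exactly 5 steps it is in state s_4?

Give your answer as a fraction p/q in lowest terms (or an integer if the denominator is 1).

Computing P^5 by repeated multiplication:
P^1 =
  s_1: [1/3, 4/15, 1/15, 1/3]
  s_2: [1/5, 1/3, 1/3, 2/15]
  s_3: [4/15, 2/5, 1/5, 2/15]
  s_4: [3/5, 2/15, 2/15, 2/15]
P^2 =
  s_1: [86/225, 56/225, 38/225, 1/5]
  s_2: [68/225, 71/225, 47/225, 13/75]
  s_3: [68/225, 68/225, 47/225, 14/75]
  s_4: [77/225, 62/225, 29/225, 19/75]
P^3 =
  s_1: [77/225, 314/1125, 38/225, 236/1125]
  s_2: [364/1125, 329/1125, 214/1125, 218/1125]
  s_3: [74/225, 326/1125, 211/1125, 218/1125]
  s_4: [16/45, 302/1125, 196/1125, 227/1125]
P^4 =
  s_1: [213/625, 1574/5625, 111/625, 227/1125]
  s_2: [1/3, 1607/5625, 343/1875, 1114/5625]
  s_3: [626/1875, 1604/5625, 341/1875, 224/1125]
  s_4: [637/1875, 316/1125, 328/1875, 46/225]
P^5 =
  s_1: [9506/28125, 7934/28125, 5018/28125, 1889/9375]
  s_2: [9446/28125, 7979/28125, 203/1125, 1/5]
  s_3: [9458/28125, 1594/5625, 5069/28125, 1876/9375]
  s_4: [9527/28125, 7916/28125, 5021/28125, 629/3125]

(P^5)[s_2 -> s_4] = 1/5

Answer: 1/5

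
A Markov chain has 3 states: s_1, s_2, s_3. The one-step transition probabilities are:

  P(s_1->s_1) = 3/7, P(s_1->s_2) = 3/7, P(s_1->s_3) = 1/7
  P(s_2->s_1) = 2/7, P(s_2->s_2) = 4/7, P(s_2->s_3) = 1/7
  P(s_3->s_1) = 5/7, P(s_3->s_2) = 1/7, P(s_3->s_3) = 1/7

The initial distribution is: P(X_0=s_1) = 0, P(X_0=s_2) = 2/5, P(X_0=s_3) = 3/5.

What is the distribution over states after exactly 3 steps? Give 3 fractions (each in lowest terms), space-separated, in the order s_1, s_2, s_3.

Answer: 699/1715 771/1715 1/7

Derivation:
Propagating the distribution step by step (d_{t+1} = d_t * P):
d_0 = (s_1=0, s_2=2/5, s_3=3/5)
  d_1[s_1] = 0*3/7 + 2/5*2/7 + 3/5*5/7 = 19/35
  d_1[s_2] = 0*3/7 + 2/5*4/7 + 3/5*1/7 = 11/35
  d_1[s_3] = 0*1/7 + 2/5*1/7 + 3/5*1/7 = 1/7
d_1 = (s_1=19/35, s_2=11/35, s_3=1/7)
  d_2[s_1] = 19/35*3/7 + 11/35*2/7 + 1/7*5/7 = 104/245
  d_2[s_2] = 19/35*3/7 + 11/35*4/7 + 1/7*1/7 = 106/245
  d_2[s_3] = 19/35*1/7 + 11/35*1/7 + 1/7*1/7 = 1/7
d_2 = (s_1=104/245, s_2=106/245, s_3=1/7)
  d_3[s_1] = 104/245*3/7 + 106/245*2/7 + 1/7*5/7 = 699/1715
  d_3[s_2] = 104/245*3/7 + 106/245*4/7 + 1/7*1/7 = 771/1715
  d_3[s_3] = 104/245*1/7 + 106/245*1/7 + 1/7*1/7 = 1/7
d_3 = (s_1=699/1715, s_2=771/1715, s_3=1/7)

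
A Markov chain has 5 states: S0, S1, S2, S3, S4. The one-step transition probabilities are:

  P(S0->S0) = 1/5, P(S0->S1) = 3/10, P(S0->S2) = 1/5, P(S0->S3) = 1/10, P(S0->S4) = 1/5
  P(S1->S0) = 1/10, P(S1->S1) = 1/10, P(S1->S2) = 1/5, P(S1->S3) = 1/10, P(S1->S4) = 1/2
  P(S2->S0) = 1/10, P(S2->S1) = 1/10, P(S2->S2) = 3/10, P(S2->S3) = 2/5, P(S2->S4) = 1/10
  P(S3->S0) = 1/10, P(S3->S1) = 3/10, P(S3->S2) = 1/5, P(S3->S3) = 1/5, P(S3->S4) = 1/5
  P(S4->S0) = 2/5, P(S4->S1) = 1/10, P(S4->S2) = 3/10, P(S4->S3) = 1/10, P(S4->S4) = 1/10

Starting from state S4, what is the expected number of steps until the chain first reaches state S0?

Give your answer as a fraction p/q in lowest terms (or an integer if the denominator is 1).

Answer: 1040/227

Derivation:
Let h_i = expected steps to first reach S0 from state i.
Boundary: h_S0 = 0.
First-step equations for the other states:
  h_S1 = 1 + 1/10*h_S0 + 1/10*h_S1 + 1/5*h_S2 + 1/10*h_S3 + 1/2*h_S4
  h_S2 = 1 + 1/10*h_S0 + 1/10*h_S1 + 3/10*h_S2 + 2/5*h_S3 + 1/10*h_S4
  h_S3 = 1 + 1/10*h_S0 + 3/10*h_S1 + 1/5*h_S2 + 1/5*h_S3 + 1/5*h_S4
  h_S4 = 1 + 2/5*h_S0 + 1/10*h_S1 + 3/10*h_S2 + 1/10*h_S3 + 1/10*h_S4

Substituting h_S0 = 0 and rearranging gives the linear system (I - Q) h = 1:
  [9/10, -1/5, -1/10, -1/2] . (h_S1, h_S2, h_S3, h_S4) = 1
  [-1/10, 7/10, -2/5, -1/10] . (h_S1, h_S2, h_S3, h_S4) = 1
  [-3/10, -1/5, 4/5, -1/5] . (h_S1, h_S2, h_S3, h_S4) = 1
  [-1/10, -3/10, -1/10, 9/10] . (h_S1, h_S2, h_S3, h_S4) = 1

Solving yields:
  h_S1 = 1310/227
  h_S2 = 1460/227
  h_S3 = 1400/227
  h_S4 = 1040/227

Starting state is S4, so the expected hitting time is h_S4 = 1040/227.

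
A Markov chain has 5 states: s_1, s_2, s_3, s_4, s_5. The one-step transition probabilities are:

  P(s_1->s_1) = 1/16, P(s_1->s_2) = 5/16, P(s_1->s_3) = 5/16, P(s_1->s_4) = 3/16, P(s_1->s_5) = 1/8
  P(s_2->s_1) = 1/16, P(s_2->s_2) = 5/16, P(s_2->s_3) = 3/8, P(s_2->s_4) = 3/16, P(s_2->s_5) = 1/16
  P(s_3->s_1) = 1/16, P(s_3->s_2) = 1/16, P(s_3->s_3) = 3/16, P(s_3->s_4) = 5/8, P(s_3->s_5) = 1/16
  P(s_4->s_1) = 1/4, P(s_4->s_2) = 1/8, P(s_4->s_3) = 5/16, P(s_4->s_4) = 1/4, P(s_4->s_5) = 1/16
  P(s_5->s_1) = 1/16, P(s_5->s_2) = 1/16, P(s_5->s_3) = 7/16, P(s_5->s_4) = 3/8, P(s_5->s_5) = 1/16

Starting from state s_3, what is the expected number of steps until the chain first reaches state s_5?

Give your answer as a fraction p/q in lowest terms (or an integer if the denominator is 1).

Answer: 37376/2641

Derivation:
Let h_i = expected steps to first reach s_5 from state i.
Boundary: h_s_5 = 0.
First-step equations for the other states:
  h_s_1 = 1 + 1/16*h_s_1 + 5/16*h_s_2 + 5/16*h_s_3 + 3/16*h_s_4 + 1/8*h_s_5
  h_s_2 = 1 + 1/16*h_s_1 + 5/16*h_s_2 + 3/8*h_s_3 + 3/16*h_s_4 + 1/16*h_s_5
  h_s_3 = 1 + 1/16*h_s_1 + 1/16*h_s_2 + 3/16*h_s_3 + 5/8*h_s_4 + 1/16*h_s_5
  h_s_4 = 1 + 1/4*h_s_1 + 1/8*h_s_2 + 5/16*h_s_3 + 1/4*h_s_4 + 1/16*h_s_5

Substituting h_s_5 = 0 and rearranging gives the linear system (I - Q) h = 1:
  [15/16, -5/16, -5/16, -3/16] . (h_s_1, h_s_2, h_s_3, h_s_4) = 1
  [-1/16, 11/16, -3/8, -3/16] . (h_s_1, h_s_2, h_s_3, h_s_4) = 1
  [-1/16, -1/16, 13/16, -5/8] . (h_s_1, h_s_2, h_s_3, h_s_4) = 1
  [-1/4, -1/8, -5/16, 3/4] . (h_s_1, h_s_2, h_s_3, h_s_4) = 1

Solving yields:
  h_s_1 = 35208/2641
  h_s_2 = 1976/139
  h_s_3 = 37376/2641
  h_s_4 = 1952/139

Starting state is s_3, so the expected hitting time is h_s_3 = 37376/2641.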